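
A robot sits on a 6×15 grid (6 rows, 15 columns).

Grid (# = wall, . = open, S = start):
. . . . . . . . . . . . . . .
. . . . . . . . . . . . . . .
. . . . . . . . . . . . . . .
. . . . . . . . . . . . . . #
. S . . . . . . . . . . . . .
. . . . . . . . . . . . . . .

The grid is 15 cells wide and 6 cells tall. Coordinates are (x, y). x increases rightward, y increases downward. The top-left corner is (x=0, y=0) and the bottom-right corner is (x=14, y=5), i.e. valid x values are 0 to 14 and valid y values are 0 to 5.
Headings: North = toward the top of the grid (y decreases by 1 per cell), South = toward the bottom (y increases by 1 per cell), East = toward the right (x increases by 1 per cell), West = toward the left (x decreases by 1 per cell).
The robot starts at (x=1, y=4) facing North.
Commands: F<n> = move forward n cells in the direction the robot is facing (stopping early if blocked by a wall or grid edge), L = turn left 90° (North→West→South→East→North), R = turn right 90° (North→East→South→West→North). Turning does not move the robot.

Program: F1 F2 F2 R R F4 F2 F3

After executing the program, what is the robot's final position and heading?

Start: (x=1, y=4), facing North
  F1: move forward 1, now at (x=1, y=3)
  F2: move forward 2, now at (x=1, y=1)
  F2: move forward 1/2 (blocked), now at (x=1, y=0)
  R: turn right, now facing East
  R: turn right, now facing South
  F4: move forward 4, now at (x=1, y=4)
  F2: move forward 1/2 (blocked), now at (x=1, y=5)
  F3: move forward 0/3 (blocked), now at (x=1, y=5)
Final: (x=1, y=5), facing South

Answer: Final position: (x=1, y=5), facing South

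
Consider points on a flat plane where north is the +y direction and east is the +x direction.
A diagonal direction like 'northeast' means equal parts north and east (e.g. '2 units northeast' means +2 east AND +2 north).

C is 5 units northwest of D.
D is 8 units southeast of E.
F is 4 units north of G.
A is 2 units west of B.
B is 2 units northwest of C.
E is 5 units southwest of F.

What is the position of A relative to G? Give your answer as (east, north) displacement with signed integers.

Answer: A is at (east=-6, north=-2) relative to G.

Derivation:
Place G at the origin (east=0, north=0).
  F is 4 units north of G: delta (east=+0, north=+4); F at (east=0, north=4).
  E is 5 units southwest of F: delta (east=-5, north=-5); E at (east=-5, north=-1).
  D is 8 units southeast of E: delta (east=+8, north=-8); D at (east=3, north=-9).
  C is 5 units northwest of D: delta (east=-5, north=+5); C at (east=-2, north=-4).
  B is 2 units northwest of C: delta (east=-2, north=+2); B at (east=-4, north=-2).
  A is 2 units west of B: delta (east=-2, north=+0); A at (east=-6, north=-2).
Therefore A relative to G: (east=-6, north=-2).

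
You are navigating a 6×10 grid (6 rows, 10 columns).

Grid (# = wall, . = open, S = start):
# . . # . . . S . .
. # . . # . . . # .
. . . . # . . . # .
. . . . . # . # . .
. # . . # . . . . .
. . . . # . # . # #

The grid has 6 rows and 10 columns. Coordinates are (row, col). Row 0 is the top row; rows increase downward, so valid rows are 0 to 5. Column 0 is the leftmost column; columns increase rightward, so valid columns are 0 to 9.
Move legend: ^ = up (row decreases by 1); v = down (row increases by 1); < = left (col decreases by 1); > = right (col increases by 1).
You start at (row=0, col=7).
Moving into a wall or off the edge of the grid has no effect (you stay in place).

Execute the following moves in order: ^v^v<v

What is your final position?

Start: (row=0, col=7)
  ^ (up): blocked, stay at (row=0, col=7)
  v (down): (row=0, col=7) -> (row=1, col=7)
  ^ (up): (row=1, col=7) -> (row=0, col=7)
  v (down): (row=0, col=7) -> (row=1, col=7)
  < (left): (row=1, col=7) -> (row=1, col=6)
  v (down): (row=1, col=6) -> (row=2, col=6)
Final: (row=2, col=6)

Answer: Final position: (row=2, col=6)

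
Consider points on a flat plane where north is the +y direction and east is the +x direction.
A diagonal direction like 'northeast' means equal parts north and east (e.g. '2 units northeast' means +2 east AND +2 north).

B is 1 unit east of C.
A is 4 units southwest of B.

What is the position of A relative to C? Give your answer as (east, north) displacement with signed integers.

Place C at the origin (east=0, north=0).
  B is 1 unit east of C: delta (east=+1, north=+0); B at (east=1, north=0).
  A is 4 units southwest of B: delta (east=-4, north=-4); A at (east=-3, north=-4).
Therefore A relative to C: (east=-3, north=-4).

Answer: A is at (east=-3, north=-4) relative to C.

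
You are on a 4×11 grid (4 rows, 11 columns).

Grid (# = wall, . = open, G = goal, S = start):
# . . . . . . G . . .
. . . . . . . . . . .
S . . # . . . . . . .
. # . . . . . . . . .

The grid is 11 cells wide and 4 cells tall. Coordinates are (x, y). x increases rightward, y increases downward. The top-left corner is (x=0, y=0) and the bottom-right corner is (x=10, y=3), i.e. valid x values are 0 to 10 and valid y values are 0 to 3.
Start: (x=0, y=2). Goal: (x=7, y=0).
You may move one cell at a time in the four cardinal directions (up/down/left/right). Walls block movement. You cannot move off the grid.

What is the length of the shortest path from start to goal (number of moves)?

Answer: Shortest path length: 9

Derivation:
BFS from (x=0, y=2) until reaching (x=7, y=0):
  Distance 0: (x=0, y=2)
  Distance 1: (x=0, y=1), (x=1, y=2), (x=0, y=3)
  Distance 2: (x=1, y=1), (x=2, y=2)
  Distance 3: (x=1, y=0), (x=2, y=1), (x=2, y=3)
  Distance 4: (x=2, y=0), (x=3, y=1), (x=3, y=3)
  Distance 5: (x=3, y=0), (x=4, y=1), (x=4, y=3)
  Distance 6: (x=4, y=0), (x=5, y=1), (x=4, y=2), (x=5, y=3)
  Distance 7: (x=5, y=0), (x=6, y=1), (x=5, y=2), (x=6, y=3)
  Distance 8: (x=6, y=0), (x=7, y=1), (x=6, y=2), (x=7, y=3)
  Distance 9: (x=7, y=0), (x=8, y=1), (x=7, y=2), (x=8, y=3)  <- goal reached here
One shortest path (9 moves): (x=0, y=2) -> (x=1, y=2) -> (x=2, y=2) -> (x=2, y=1) -> (x=3, y=1) -> (x=4, y=1) -> (x=5, y=1) -> (x=6, y=1) -> (x=7, y=1) -> (x=7, y=0)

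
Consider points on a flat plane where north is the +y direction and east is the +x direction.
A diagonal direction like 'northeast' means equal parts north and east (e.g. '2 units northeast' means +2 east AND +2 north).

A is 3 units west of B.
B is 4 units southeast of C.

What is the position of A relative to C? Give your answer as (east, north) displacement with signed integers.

Place C at the origin (east=0, north=0).
  B is 4 units southeast of C: delta (east=+4, north=-4); B at (east=4, north=-4).
  A is 3 units west of B: delta (east=-3, north=+0); A at (east=1, north=-4).
Therefore A relative to C: (east=1, north=-4).

Answer: A is at (east=1, north=-4) relative to C.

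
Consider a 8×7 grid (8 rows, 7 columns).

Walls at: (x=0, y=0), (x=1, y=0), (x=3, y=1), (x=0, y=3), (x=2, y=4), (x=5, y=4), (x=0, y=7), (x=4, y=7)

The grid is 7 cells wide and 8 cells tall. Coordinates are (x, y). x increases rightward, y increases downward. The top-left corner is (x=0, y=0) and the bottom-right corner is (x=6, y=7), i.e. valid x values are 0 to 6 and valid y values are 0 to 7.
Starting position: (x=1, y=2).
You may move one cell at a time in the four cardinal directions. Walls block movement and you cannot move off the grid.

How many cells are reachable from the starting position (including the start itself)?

BFS flood-fill from (x=1, y=2):
  Distance 0: (x=1, y=2)
  Distance 1: (x=1, y=1), (x=0, y=2), (x=2, y=2), (x=1, y=3)
  Distance 2: (x=0, y=1), (x=2, y=1), (x=3, y=2), (x=2, y=3), (x=1, y=4)
  Distance 3: (x=2, y=0), (x=4, y=2), (x=3, y=3), (x=0, y=4), (x=1, y=5)
  Distance 4: (x=3, y=0), (x=4, y=1), (x=5, y=2), (x=4, y=3), (x=3, y=4), (x=0, y=5), (x=2, y=5), (x=1, y=6)
  Distance 5: (x=4, y=0), (x=5, y=1), (x=6, y=2), (x=5, y=3), (x=4, y=4), (x=3, y=5), (x=0, y=6), (x=2, y=6), (x=1, y=7)
  Distance 6: (x=5, y=0), (x=6, y=1), (x=6, y=3), (x=4, y=5), (x=3, y=6), (x=2, y=7)
  Distance 7: (x=6, y=0), (x=6, y=4), (x=5, y=5), (x=4, y=6), (x=3, y=7)
  Distance 8: (x=6, y=5), (x=5, y=6)
  Distance 9: (x=6, y=6), (x=5, y=7)
  Distance 10: (x=6, y=7)
Total reachable: 48 (grid has 48 open cells total)

Answer: Reachable cells: 48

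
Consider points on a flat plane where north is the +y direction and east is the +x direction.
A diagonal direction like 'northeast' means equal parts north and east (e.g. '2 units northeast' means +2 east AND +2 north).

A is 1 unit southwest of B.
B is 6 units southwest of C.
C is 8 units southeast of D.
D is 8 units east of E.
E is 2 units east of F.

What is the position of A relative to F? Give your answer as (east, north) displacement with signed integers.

Answer: A is at (east=11, north=-15) relative to F.

Derivation:
Place F at the origin (east=0, north=0).
  E is 2 units east of F: delta (east=+2, north=+0); E at (east=2, north=0).
  D is 8 units east of E: delta (east=+8, north=+0); D at (east=10, north=0).
  C is 8 units southeast of D: delta (east=+8, north=-8); C at (east=18, north=-8).
  B is 6 units southwest of C: delta (east=-6, north=-6); B at (east=12, north=-14).
  A is 1 unit southwest of B: delta (east=-1, north=-1); A at (east=11, north=-15).
Therefore A relative to F: (east=11, north=-15).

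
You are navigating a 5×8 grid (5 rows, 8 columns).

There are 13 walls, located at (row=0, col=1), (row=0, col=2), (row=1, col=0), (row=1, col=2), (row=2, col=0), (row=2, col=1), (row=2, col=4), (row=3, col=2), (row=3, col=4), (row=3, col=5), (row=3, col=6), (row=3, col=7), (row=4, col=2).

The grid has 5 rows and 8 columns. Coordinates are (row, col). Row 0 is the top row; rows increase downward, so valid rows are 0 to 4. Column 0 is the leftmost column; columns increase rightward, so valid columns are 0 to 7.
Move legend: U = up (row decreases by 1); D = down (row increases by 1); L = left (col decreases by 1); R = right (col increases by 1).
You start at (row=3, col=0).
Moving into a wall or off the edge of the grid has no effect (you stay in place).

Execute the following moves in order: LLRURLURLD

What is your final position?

Answer: Final position: (row=4, col=0)

Derivation:
Start: (row=3, col=0)
  L (left): blocked, stay at (row=3, col=0)
  L (left): blocked, stay at (row=3, col=0)
  R (right): (row=3, col=0) -> (row=3, col=1)
  U (up): blocked, stay at (row=3, col=1)
  R (right): blocked, stay at (row=3, col=1)
  L (left): (row=3, col=1) -> (row=3, col=0)
  U (up): blocked, stay at (row=3, col=0)
  R (right): (row=3, col=0) -> (row=3, col=1)
  L (left): (row=3, col=1) -> (row=3, col=0)
  D (down): (row=3, col=0) -> (row=4, col=0)
Final: (row=4, col=0)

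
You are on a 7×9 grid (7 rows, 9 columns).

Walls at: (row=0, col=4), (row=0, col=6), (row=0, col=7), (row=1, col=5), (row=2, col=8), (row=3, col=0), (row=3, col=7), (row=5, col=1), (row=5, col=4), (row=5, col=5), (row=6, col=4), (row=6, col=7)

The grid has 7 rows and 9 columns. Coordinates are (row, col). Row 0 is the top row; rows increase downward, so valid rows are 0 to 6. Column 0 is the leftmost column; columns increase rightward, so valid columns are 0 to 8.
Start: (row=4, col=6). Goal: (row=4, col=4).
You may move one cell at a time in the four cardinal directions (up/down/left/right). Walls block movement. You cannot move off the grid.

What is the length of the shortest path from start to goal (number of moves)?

BFS from (row=4, col=6) until reaching (row=4, col=4):
  Distance 0: (row=4, col=6)
  Distance 1: (row=3, col=6), (row=4, col=5), (row=4, col=7), (row=5, col=6)
  Distance 2: (row=2, col=6), (row=3, col=5), (row=4, col=4), (row=4, col=8), (row=5, col=7), (row=6, col=6)  <- goal reached here
One shortest path (2 moves): (row=4, col=6) -> (row=4, col=5) -> (row=4, col=4)

Answer: Shortest path length: 2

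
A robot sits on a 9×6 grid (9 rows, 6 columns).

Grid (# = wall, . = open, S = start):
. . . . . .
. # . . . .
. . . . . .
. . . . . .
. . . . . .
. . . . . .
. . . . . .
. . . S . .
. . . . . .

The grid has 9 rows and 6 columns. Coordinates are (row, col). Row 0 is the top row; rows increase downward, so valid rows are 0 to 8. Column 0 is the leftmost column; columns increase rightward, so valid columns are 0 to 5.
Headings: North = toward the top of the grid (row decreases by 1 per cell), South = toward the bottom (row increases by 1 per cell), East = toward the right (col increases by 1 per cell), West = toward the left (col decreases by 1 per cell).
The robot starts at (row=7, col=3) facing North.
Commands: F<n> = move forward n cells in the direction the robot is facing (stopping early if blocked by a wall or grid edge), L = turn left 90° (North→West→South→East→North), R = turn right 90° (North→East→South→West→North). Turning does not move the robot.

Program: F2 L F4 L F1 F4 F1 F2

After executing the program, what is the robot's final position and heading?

Answer: Final position: (row=8, col=0), facing South

Derivation:
Start: (row=7, col=3), facing North
  F2: move forward 2, now at (row=5, col=3)
  L: turn left, now facing West
  F4: move forward 3/4 (blocked), now at (row=5, col=0)
  L: turn left, now facing South
  F1: move forward 1, now at (row=6, col=0)
  F4: move forward 2/4 (blocked), now at (row=8, col=0)
  F1: move forward 0/1 (blocked), now at (row=8, col=0)
  F2: move forward 0/2 (blocked), now at (row=8, col=0)
Final: (row=8, col=0), facing South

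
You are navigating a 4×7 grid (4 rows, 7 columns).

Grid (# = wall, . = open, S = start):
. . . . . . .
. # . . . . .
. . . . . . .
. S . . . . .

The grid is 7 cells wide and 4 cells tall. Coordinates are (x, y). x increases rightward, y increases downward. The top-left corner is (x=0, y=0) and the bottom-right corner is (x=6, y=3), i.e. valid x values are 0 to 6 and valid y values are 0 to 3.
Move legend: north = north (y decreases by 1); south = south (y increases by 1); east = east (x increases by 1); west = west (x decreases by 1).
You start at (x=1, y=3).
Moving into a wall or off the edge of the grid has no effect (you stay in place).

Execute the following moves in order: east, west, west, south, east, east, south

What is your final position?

Answer: Final position: (x=2, y=3)

Derivation:
Start: (x=1, y=3)
  east (east): (x=1, y=3) -> (x=2, y=3)
  west (west): (x=2, y=3) -> (x=1, y=3)
  west (west): (x=1, y=3) -> (x=0, y=3)
  south (south): blocked, stay at (x=0, y=3)
  east (east): (x=0, y=3) -> (x=1, y=3)
  east (east): (x=1, y=3) -> (x=2, y=3)
  south (south): blocked, stay at (x=2, y=3)
Final: (x=2, y=3)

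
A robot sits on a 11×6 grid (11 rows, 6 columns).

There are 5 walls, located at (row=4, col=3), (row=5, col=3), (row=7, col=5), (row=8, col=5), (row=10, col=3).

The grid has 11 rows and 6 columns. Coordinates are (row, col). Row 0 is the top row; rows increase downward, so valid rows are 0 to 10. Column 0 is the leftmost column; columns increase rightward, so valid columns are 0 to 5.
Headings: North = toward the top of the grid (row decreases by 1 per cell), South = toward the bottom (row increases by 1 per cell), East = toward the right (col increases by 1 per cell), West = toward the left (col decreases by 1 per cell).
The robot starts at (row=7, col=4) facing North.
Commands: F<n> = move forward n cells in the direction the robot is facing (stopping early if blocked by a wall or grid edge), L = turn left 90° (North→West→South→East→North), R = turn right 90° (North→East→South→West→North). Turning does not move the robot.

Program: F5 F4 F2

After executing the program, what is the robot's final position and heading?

Start: (row=7, col=4), facing North
  F5: move forward 5, now at (row=2, col=4)
  F4: move forward 2/4 (blocked), now at (row=0, col=4)
  F2: move forward 0/2 (blocked), now at (row=0, col=4)
Final: (row=0, col=4), facing North

Answer: Final position: (row=0, col=4), facing North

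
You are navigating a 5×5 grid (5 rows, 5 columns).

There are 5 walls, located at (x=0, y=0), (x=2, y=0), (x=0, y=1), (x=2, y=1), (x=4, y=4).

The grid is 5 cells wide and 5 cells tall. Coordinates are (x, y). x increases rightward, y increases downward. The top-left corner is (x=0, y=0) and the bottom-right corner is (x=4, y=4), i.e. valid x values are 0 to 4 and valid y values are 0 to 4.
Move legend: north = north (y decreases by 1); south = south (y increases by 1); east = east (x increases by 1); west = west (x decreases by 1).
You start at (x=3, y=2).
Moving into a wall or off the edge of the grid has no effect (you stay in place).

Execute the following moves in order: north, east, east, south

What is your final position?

Answer: Final position: (x=4, y=2)

Derivation:
Start: (x=3, y=2)
  north (north): (x=3, y=2) -> (x=3, y=1)
  east (east): (x=3, y=1) -> (x=4, y=1)
  east (east): blocked, stay at (x=4, y=1)
  south (south): (x=4, y=1) -> (x=4, y=2)
Final: (x=4, y=2)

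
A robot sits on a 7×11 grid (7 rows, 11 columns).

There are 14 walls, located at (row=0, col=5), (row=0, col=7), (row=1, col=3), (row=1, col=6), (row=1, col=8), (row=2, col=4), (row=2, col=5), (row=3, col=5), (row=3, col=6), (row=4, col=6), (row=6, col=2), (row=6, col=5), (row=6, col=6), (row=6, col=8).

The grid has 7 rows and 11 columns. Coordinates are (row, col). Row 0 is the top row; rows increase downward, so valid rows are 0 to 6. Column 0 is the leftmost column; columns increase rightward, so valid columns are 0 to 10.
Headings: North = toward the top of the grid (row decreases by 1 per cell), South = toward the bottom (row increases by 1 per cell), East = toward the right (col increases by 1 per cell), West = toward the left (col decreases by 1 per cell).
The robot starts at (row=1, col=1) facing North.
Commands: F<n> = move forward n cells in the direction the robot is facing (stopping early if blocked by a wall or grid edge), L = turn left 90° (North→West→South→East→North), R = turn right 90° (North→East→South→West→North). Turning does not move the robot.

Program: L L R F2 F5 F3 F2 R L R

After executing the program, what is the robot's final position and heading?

Answer: Final position: (row=1, col=0), facing North

Derivation:
Start: (row=1, col=1), facing North
  L: turn left, now facing West
  L: turn left, now facing South
  R: turn right, now facing West
  F2: move forward 1/2 (blocked), now at (row=1, col=0)
  F5: move forward 0/5 (blocked), now at (row=1, col=0)
  F3: move forward 0/3 (blocked), now at (row=1, col=0)
  F2: move forward 0/2 (blocked), now at (row=1, col=0)
  R: turn right, now facing North
  L: turn left, now facing West
  R: turn right, now facing North
Final: (row=1, col=0), facing North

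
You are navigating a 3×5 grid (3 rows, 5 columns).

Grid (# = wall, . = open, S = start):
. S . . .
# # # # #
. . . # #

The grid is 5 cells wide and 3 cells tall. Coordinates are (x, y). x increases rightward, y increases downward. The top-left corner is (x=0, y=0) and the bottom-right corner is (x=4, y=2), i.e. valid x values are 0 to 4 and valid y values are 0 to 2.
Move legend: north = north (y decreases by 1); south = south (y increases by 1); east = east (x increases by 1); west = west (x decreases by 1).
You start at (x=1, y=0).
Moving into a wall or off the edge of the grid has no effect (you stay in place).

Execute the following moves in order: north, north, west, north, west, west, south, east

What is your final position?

Start: (x=1, y=0)
  north (north): blocked, stay at (x=1, y=0)
  north (north): blocked, stay at (x=1, y=0)
  west (west): (x=1, y=0) -> (x=0, y=0)
  north (north): blocked, stay at (x=0, y=0)
  west (west): blocked, stay at (x=0, y=0)
  west (west): blocked, stay at (x=0, y=0)
  south (south): blocked, stay at (x=0, y=0)
  east (east): (x=0, y=0) -> (x=1, y=0)
Final: (x=1, y=0)

Answer: Final position: (x=1, y=0)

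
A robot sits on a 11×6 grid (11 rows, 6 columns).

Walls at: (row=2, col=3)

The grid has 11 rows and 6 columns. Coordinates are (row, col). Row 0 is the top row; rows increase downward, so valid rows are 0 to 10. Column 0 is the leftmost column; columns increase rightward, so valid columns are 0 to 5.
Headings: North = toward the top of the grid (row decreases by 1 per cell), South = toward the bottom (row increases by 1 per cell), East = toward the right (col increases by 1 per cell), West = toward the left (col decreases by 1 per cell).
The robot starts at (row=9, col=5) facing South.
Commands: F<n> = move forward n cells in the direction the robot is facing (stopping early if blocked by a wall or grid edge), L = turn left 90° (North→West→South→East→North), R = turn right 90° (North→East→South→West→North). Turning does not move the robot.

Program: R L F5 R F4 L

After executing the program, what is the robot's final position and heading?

Start: (row=9, col=5), facing South
  R: turn right, now facing West
  L: turn left, now facing South
  F5: move forward 1/5 (blocked), now at (row=10, col=5)
  R: turn right, now facing West
  F4: move forward 4, now at (row=10, col=1)
  L: turn left, now facing South
Final: (row=10, col=1), facing South

Answer: Final position: (row=10, col=1), facing South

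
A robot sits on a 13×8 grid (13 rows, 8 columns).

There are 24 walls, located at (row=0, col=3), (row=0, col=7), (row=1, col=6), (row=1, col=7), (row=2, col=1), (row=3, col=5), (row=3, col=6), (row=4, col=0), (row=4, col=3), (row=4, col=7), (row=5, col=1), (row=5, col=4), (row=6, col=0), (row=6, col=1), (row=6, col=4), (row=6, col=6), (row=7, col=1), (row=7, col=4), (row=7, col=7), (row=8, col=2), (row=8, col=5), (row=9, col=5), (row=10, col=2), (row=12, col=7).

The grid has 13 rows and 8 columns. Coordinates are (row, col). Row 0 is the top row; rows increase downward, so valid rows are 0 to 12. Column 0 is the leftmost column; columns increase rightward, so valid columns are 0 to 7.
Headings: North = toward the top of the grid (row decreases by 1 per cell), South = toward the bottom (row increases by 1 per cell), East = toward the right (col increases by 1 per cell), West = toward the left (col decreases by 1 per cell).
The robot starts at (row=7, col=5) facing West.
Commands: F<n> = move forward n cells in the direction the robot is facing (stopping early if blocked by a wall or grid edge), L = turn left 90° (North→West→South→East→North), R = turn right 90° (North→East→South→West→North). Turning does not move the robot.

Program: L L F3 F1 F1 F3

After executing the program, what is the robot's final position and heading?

Start: (row=7, col=5), facing West
  L: turn left, now facing South
  L: turn left, now facing East
  F3: move forward 1/3 (blocked), now at (row=7, col=6)
  F1: move forward 0/1 (blocked), now at (row=7, col=6)
  F1: move forward 0/1 (blocked), now at (row=7, col=6)
  F3: move forward 0/3 (blocked), now at (row=7, col=6)
Final: (row=7, col=6), facing East

Answer: Final position: (row=7, col=6), facing East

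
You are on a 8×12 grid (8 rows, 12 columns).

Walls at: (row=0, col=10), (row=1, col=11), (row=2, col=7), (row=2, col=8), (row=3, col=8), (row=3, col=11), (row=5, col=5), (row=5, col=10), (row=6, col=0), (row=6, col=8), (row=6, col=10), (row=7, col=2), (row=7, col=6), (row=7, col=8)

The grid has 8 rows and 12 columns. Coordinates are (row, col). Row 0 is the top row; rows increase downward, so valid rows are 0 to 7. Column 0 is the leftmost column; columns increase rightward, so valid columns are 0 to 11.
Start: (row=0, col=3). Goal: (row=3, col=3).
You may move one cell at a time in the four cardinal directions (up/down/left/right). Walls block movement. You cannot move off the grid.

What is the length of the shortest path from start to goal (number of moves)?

BFS from (row=0, col=3) until reaching (row=3, col=3):
  Distance 0: (row=0, col=3)
  Distance 1: (row=0, col=2), (row=0, col=4), (row=1, col=3)
  Distance 2: (row=0, col=1), (row=0, col=5), (row=1, col=2), (row=1, col=4), (row=2, col=3)
  Distance 3: (row=0, col=0), (row=0, col=6), (row=1, col=1), (row=1, col=5), (row=2, col=2), (row=2, col=4), (row=3, col=3)  <- goal reached here
One shortest path (3 moves): (row=0, col=3) -> (row=1, col=3) -> (row=2, col=3) -> (row=3, col=3)

Answer: Shortest path length: 3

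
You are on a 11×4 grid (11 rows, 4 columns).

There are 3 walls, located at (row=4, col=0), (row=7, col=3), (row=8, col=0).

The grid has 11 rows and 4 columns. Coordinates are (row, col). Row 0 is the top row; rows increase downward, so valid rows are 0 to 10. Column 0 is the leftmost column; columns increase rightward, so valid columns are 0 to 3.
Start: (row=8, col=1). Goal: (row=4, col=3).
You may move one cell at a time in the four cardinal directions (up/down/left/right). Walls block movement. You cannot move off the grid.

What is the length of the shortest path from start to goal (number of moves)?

Answer: Shortest path length: 6

Derivation:
BFS from (row=8, col=1) until reaching (row=4, col=3):
  Distance 0: (row=8, col=1)
  Distance 1: (row=7, col=1), (row=8, col=2), (row=9, col=1)
  Distance 2: (row=6, col=1), (row=7, col=0), (row=7, col=2), (row=8, col=3), (row=9, col=0), (row=9, col=2), (row=10, col=1)
  Distance 3: (row=5, col=1), (row=6, col=0), (row=6, col=2), (row=9, col=3), (row=10, col=0), (row=10, col=2)
  Distance 4: (row=4, col=1), (row=5, col=0), (row=5, col=2), (row=6, col=3), (row=10, col=3)
  Distance 5: (row=3, col=1), (row=4, col=2), (row=5, col=3)
  Distance 6: (row=2, col=1), (row=3, col=0), (row=3, col=2), (row=4, col=3)  <- goal reached here
One shortest path (6 moves): (row=8, col=1) -> (row=8, col=2) -> (row=7, col=2) -> (row=6, col=2) -> (row=6, col=3) -> (row=5, col=3) -> (row=4, col=3)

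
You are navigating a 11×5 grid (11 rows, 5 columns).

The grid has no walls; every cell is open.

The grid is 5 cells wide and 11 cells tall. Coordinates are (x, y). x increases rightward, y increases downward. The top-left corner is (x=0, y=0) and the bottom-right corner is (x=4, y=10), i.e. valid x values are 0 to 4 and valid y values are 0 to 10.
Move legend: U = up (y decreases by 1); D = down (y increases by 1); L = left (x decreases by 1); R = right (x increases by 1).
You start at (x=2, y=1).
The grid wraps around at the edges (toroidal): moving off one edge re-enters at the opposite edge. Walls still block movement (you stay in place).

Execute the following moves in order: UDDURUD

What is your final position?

Answer: Final position: (x=3, y=1)

Derivation:
Start: (x=2, y=1)
  U (up): (x=2, y=1) -> (x=2, y=0)
  D (down): (x=2, y=0) -> (x=2, y=1)
  D (down): (x=2, y=1) -> (x=2, y=2)
  U (up): (x=2, y=2) -> (x=2, y=1)
  R (right): (x=2, y=1) -> (x=3, y=1)
  U (up): (x=3, y=1) -> (x=3, y=0)
  D (down): (x=3, y=0) -> (x=3, y=1)
Final: (x=3, y=1)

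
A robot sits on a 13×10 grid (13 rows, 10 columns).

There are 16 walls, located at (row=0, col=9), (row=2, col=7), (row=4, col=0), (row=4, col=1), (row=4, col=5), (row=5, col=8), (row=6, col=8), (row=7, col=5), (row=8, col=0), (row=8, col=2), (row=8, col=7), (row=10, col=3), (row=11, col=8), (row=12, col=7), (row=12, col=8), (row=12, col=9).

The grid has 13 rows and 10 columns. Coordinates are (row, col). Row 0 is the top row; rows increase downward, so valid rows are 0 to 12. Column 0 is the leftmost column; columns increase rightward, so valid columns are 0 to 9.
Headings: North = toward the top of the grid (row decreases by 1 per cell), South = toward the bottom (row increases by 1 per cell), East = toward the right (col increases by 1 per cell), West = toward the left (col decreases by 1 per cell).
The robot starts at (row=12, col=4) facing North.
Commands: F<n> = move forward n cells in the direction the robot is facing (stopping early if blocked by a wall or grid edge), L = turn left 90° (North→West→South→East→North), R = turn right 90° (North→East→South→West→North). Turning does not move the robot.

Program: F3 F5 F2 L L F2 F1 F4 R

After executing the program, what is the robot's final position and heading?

Answer: Final position: (row=9, col=4), facing West

Derivation:
Start: (row=12, col=4), facing North
  F3: move forward 3, now at (row=9, col=4)
  F5: move forward 5, now at (row=4, col=4)
  F2: move forward 2, now at (row=2, col=4)
  L: turn left, now facing West
  L: turn left, now facing South
  F2: move forward 2, now at (row=4, col=4)
  F1: move forward 1, now at (row=5, col=4)
  F4: move forward 4, now at (row=9, col=4)
  R: turn right, now facing West
Final: (row=9, col=4), facing West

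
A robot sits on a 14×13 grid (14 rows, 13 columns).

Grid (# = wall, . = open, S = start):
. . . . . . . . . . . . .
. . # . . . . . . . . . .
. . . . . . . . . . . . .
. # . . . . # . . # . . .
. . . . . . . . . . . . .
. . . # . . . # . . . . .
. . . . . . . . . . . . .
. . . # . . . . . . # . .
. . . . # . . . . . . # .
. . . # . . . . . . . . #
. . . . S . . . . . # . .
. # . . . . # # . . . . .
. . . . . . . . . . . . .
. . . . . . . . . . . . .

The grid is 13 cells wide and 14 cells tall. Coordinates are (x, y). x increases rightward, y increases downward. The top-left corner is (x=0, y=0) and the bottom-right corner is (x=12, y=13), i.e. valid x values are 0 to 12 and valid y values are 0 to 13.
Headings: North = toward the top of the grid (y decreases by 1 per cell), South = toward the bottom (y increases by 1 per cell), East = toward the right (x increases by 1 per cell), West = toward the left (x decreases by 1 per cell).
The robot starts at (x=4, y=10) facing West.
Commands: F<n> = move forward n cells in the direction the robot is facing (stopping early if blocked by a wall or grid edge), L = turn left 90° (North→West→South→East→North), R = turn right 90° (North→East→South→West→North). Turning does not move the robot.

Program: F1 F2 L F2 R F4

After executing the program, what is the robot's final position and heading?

Answer: Final position: (x=0, y=10), facing West

Derivation:
Start: (x=4, y=10), facing West
  F1: move forward 1, now at (x=3, y=10)
  F2: move forward 2, now at (x=1, y=10)
  L: turn left, now facing South
  F2: move forward 0/2 (blocked), now at (x=1, y=10)
  R: turn right, now facing West
  F4: move forward 1/4 (blocked), now at (x=0, y=10)
Final: (x=0, y=10), facing West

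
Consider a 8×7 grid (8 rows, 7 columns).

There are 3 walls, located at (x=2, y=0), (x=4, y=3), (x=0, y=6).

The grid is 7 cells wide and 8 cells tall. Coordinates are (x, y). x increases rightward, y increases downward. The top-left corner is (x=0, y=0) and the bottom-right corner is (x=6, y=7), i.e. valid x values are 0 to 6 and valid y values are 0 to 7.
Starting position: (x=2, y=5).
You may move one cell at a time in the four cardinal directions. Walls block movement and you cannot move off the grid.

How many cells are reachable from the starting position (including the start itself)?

Answer: Reachable cells: 53

Derivation:
BFS flood-fill from (x=2, y=5):
  Distance 0: (x=2, y=5)
  Distance 1: (x=2, y=4), (x=1, y=5), (x=3, y=5), (x=2, y=6)
  Distance 2: (x=2, y=3), (x=1, y=4), (x=3, y=4), (x=0, y=5), (x=4, y=5), (x=1, y=6), (x=3, y=6), (x=2, y=7)
  Distance 3: (x=2, y=2), (x=1, y=3), (x=3, y=3), (x=0, y=4), (x=4, y=4), (x=5, y=5), (x=4, y=6), (x=1, y=7), (x=3, y=7)
  Distance 4: (x=2, y=1), (x=1, y=2), (x=3, y=2), (x=0, y=3), (x=5, y=4), (x=6, y=5), (x=5, y=6), (x=0, y=7), (x=4, y=7)
  Distance 5: (x=1, y=1), (x=3, y=1), (x=0, y=2), (x=4, y=2), (x=5, y=3), (x=6, y=4), (x=6, y=6), (x=5, y=7)
  Distance 6: (x=1, y=0), (x=3, y=0), (x=0, y=1), (x=4, y=1), (x=5, y=2), (x=6, y=3), (x=6, y=7)
  Distance 7: (x=0, y=0), (x=4, y=0), (x=5, y=1), (x=6, y=2)
  Distance 8: (x=5, y=0), (x=6, y=1)
  Distance 9: (x=6, y=0)
Total reachable: 53 (grid has 53 open cells total)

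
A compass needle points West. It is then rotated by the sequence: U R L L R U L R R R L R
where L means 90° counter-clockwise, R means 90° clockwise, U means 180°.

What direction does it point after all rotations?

Answer: Final heading: East

Derivation:
Start: West
  U (U-turn (180°)) -> East
  R (right (90° clockwise)) -> South
  L (left (90° counter-clockwise)) -> East
  L (left (90° counter-clockwise)) -> North
  R (right (90° clockwise)) -> East
  U (U-turn (180°)) -> West
  L (left (90° counter-clockwise)) -> South
  R (right (90° clockwise)) -> West
  R (right (90° clockwise)) -> North
  R (right (90° clockwise)) -> East
  L (left (90° counter-clockwise)) -> North
  R (right (90° clockwise)) -> East
Final: East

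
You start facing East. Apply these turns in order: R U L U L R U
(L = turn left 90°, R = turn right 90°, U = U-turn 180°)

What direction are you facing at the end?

Answer: Final heading: West

Derivation:
Start: East
  R (right (90° clockwise)) -> South
  U (U-turn (180°)) -> North
  L (left (90° counter-clockwise)) -> West
  U (U-turn (180°)) -> East
  L (left (90° counter-clockwise)) -> North
  R (right (90° clockwise)) -> East
  U (U-turn (180°)) -> West
Final: West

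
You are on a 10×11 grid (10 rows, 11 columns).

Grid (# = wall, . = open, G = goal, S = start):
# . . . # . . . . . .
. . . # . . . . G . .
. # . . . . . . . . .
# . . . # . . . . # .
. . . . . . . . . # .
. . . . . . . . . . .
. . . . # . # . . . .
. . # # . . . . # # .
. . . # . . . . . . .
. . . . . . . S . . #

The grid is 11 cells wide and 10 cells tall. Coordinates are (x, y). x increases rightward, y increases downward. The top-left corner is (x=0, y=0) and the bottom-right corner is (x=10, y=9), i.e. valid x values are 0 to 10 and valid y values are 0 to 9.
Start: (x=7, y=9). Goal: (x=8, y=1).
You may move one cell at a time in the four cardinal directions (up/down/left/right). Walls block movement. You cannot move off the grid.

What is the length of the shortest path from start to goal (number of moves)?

Answer: Shortest path length: 9

Derivation:
BFS from (x=7, y=9) until reaching (x=8, y=1):
  Distance 0: (x=7, y=9)
  Distance 1: (x=7, y=8), (x=6, y=9), (x=8, y=9)
  Distance 2: (x=7, y=7), (x=6, y=8), (x=8, y=8), (x=5, y=9), (x=9, y=9)
  Distance 3: (x=7, y=6), (x=6, y=7), (x=5, y=8), (x=9, y=8), (x=4, y=9)
  Distance 4: (x=7, y=5), (x=8, y=6), (x=5, y=7), (x=4, y=8), (x=10, y=8), (x=3, y=9)
  Distance 5: (x=7, y=4), (x=6, y=5), (x=8, y=5), (x=5, y=6), (x=9, y=6), (x=4, y=7), (x=10, y=7), (x=2, y=9)
  Distance 6: (x=7, y=3), (x=6, y=4), (x=8, y=4), (x=5, y=5), (x=9, y=5), (x=10, y=6), (x=2, y=8), (x=1, y=9)
  Distance 7: (x=7, y=2), (x=6, y=3), (x=8, y=3), (x=5, y=4), (x=4, y=5), (x=10, y=5), (x=1, y=8), (x=0, y=9)
  Distance 8: (x=7, y=1), (x=6, y=2), (x=8, y=2), (x=5, y=3), (x=4, y=4), (x=10, y=4), (x=3, y=5), (x=1, y=7), (x=0, y=8)
  Distance 9: (x=7, y=0), (x=6, y=1), (x=8, y=1), (x=5, y=2), (x=9, y=2), (x=10, y=3), (x=3, y=4), (x=2, y=5), (x=1, y=6), (x=3, y=6), (x=0, y=7)  <- goal reached here
One shortest path (9 moves): (x=7, y=9) -> (x=7, y=8) -> (x=7, y=7) -> (x=7, y=6) -> (x=8, y=6) -> (x=8, y=5) -> (x=8, y=4) -> (x=8, y=3) -> (x=8, y=2) -> (x=8, y=1)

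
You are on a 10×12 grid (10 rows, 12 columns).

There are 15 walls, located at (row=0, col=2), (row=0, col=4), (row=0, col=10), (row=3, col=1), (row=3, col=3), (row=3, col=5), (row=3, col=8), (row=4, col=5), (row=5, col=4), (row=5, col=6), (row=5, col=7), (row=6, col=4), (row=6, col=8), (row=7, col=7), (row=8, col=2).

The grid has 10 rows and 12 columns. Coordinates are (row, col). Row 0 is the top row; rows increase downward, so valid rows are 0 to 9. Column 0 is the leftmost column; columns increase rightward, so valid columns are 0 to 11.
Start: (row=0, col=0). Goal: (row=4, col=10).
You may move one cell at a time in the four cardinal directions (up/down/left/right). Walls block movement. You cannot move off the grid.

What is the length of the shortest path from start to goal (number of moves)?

Answer: Shortest path length: 14

Derivation:
BFS from (row=0, col=0) until reaching (row=4, col=10):
  Distance 0: (row=0, col=0)
  Distance 1: (row=0, col=1), (row=1, col=0)
  Distance 2: (row=1, col=1), (row=2, col=0)
  Distance 3: (row=1, col=2), (row=2, col=1), (row=3, col=0)
  Distance 4: (row=1, col=3), (row=2, col=2), (row=4, col=0)
  Distance 5: (row=0, col=3), (row=1, col=4), (row=2, col=3), (row=3, col=2), (row=4, col=1), (row=5, col=0)
  Distance 6: (row=1, col=5), (row=2, col=4), (row=4, col=2), (row=5, col=1), (row=6, col=0)
  Distance 7: (row=0, col=5), (row=1, col=6), (row=2, col=5), (row=3, col=4), (row=4, col=3), (row=5, col=2), (row=6, col=1), (row=7, col=0)
  Distance 8: (row=0, col=6), (row=1, col=7), (row=2, col=6), (row=4, col=4), (row=5, col=3), (row=6, col=2), (row=7, col=1), (row=8, col=0)
  Distance 9: (row=0, col=7), (row=1, col=8), (row=2, col=7), (row=3, col=6), (row=6, col=3), (row=7, col=2), (row=8, col=1), (row=9, col=0)
  Distance 10: (row=0, col=8), (row=1, col=9), (row=2, col=8), (row=3, col=7), (row=4, col=6), (row=7, col=3), (row=9, col=1)
  Distance 11: (row=0, col=9), (row=1, col=10), (row=2, col=9), (row=4, col=7), (row=7, col=4), (row=8, col=3), (row=9, col=2)
  Distance 12: (row=1, col=11), (row=2, col=10), (row=3, col=9), (row=4, col=8), (row=7, col=5), (row=8, col=4), (row=9, col=3)
  Distance 13: (row=0, col=11), (row=2, col=11), (row=3, col=10), (row=4, col=9), (row=5, col=8), (row=6, col=5), (row=7, col=6), (row=8, col=5), (row=9, col=4)
  Distance 14: (row=3, col=11), (row=4, col=10), (row=5, col=5), (row=5, col=9), (row=6, col=6), (row=8, col=6), (row=9, col=5)  <- goal reached here
One shortest path (14 moves): (row=0, col=0) -> (row=0, col=1) -> (row=1, col=1) -> (row=1, col=2) -> (row=1, col=3) -> (row=1, col=4) -> (row=1, col=5) -> (row=1, col=6) -> (row=1, col=7) -> (row=1, col=8) -> (row=1, col=9) -> (row=1, col=10) -> (row=2, col=10) -> (row=3, col=10) -> (row=4, col=10)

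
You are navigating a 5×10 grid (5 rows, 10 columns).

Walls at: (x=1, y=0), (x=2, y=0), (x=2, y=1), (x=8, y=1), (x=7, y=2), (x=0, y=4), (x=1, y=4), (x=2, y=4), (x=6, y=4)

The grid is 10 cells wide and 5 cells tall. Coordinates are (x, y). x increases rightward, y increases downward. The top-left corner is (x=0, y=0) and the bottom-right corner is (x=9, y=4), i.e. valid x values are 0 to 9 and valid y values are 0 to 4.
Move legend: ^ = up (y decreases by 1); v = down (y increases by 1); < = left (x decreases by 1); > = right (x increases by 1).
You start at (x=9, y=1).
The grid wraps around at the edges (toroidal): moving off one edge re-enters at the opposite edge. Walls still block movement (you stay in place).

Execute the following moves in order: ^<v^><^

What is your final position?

Answer: Final position: (x=8, y=3)

Derivation:
Start: (x=9, y=1)
  ^ (up): (x=9, y=1) -> (x=9, y=0)
  < (left): (x=9, y=0) -> (x=8, y=0)
  v (down): blocked, stay at (x=8, y=0)
  ^ (up): (x=8, y=0) -> (x=8, y=4)
  > (right): (x=8, y=4) -> (x=9, y=4)
  < (left): (x=9, y=4) -> (x=8, y=4)
  ^ (up): (x=8, y=4) -> (x=8, y=3)
Final: (x=8, y=3)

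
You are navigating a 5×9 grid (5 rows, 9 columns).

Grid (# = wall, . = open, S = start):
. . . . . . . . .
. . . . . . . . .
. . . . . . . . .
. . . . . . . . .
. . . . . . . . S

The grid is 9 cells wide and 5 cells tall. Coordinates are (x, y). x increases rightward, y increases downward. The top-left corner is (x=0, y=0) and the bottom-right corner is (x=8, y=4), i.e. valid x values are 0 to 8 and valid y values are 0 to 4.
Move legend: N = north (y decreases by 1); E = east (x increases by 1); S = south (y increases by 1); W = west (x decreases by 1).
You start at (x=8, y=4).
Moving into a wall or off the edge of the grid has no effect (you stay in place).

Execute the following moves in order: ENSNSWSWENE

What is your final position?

Start: (x=8, y=4)
  E (east): blocked, stay at (x=8, y=4)
  N (north): (x=8, y=4) -> (x=8, y=3)
  S (south): (x=8, y=3) -> (x=8, y=4)
  N (north): (x=8, y=4) -> (x=8, y=3)
  S (south): (x=8, y=3) -> (x=8, y=4)
  W (west): (x=8, y=4) -> (x=7, y=4)
  S (south): blocked, stay at (x=7, y=4)
  W (west): (x=7, y=4) -> (x=6, y=4)
  E (east): (x=6, y=4) -> (x=7, y=4)
  N (north): (x=7, y=4) -> (x=7, y=3)
  E (east): (x=7, y=3) -> (x=8, y=3)
Final: (x=8, y=3)

Answer: Final position: (x=8, y=3)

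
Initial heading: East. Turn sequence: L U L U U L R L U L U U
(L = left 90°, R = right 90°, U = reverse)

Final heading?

Answer: Final heading: East

Derivation:
Start: East
  L (left (90° counter-clockwise)) -> North
  U (U-turn (180°)) -> South
  L (left (90° counter-clockwise)) -> East
  U (U-turn (180°)) -> West
  U (U-turn (180°)) -> East
  L (left (90° counter-clockwise)) -> North
  R (right (90° clockwise)) -> East
  L (left (90° counter-clockwise)) -> North
  U (U-turn (180°)) -> South
  L (left (90° counter-clockwise)) -> East
  U (U-turn (180°)) -> West
  U (U-turn (180°)) -> East
Final: East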